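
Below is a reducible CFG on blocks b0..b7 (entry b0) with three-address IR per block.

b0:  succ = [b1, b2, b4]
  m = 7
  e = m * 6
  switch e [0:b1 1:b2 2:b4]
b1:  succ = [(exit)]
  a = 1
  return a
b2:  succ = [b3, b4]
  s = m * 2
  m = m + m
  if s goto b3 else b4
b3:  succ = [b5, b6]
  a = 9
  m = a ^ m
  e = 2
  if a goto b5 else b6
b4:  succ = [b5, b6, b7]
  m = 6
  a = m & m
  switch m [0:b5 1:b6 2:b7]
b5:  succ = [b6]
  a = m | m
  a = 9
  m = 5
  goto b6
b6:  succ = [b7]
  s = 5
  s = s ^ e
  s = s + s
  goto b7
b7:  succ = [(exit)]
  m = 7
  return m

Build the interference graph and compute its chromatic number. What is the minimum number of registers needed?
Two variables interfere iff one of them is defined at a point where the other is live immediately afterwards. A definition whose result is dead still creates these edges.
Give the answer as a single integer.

def/use:
  b0: def={e,m} ue=∅
  b1: def={a} ue=∅
  b2: def={m,s} ue={m}
  b3: def={a,e,m} ue={m}
  b4: def={a,m} ue=∅
  b5: def={a,m} ue={m}
  b6: def={s} ue={e}
  b7: def={m} ue=∅

Liveness:
  live b0: ∅→{e,m}
  live b1: ∅→∅
  live b2: {e,m}→{e,m}
  live b3: {m}→{e,m}
  live b4: {e}→{e,m}
  live b5: {e,m}→{e}
  live b6: {e}→∅
  live b7: ∅→∅

Interference:
  a — {e,m}
  e — {a,m,s}
  m — {a,e,s}
  s — {e,m}

Chromatic number:
  lower bound: {a,e,m} mutually conflict ⇒ χ ≥ 3
  assign a→r2 e→r0 m→r1 s→r2 — no edge inside a register ⇒ χ ≤ 3
  χ = 3

Answer: 3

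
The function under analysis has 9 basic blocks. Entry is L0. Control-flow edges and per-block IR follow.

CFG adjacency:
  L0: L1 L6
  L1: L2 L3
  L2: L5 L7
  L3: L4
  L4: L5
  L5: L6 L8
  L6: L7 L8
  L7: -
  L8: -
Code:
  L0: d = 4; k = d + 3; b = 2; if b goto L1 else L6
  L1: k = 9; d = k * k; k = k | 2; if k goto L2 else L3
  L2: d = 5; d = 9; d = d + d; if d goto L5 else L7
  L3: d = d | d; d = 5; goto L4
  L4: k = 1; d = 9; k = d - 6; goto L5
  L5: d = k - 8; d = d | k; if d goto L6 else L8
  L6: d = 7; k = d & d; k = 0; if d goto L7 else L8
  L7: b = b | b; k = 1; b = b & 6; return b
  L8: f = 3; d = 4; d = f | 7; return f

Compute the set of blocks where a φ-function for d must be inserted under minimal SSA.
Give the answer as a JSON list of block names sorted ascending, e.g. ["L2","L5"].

Answer: ["L5", "L6", "L7", "L8"]

Analysis:
idom tree: L1←L0 L2←L1 L3←L1 L4←L3 L5←L1 L6←L0 L7←L0 L8←L0
Dom at joins:
  L5: preds {L2,L4}: {L0,L1,L2} ∩ {L0,L1,L3,L4} = {L0,L1}; idom=L1
  L6: preds {L0,L5}: {L0} ∩ {L0,L1,L5} = {L0}; idom=L0
  L7: preds {L2,L6}: {L0,L1,L2} ∩ {L0,L6} = {L0}; idom=L0
  L8: preds {L5,L6}: {L0,L1,L5} ∩ {L0,L6} = {L0}; idom=L0

DF derivation:
  L5←L2: walk L2 to L1
  L5←L4: walk L4→L3 to L1
  L6←L0: walk · to L0
  L6←L5: walk L5→L1 to L0
  L7←L2: walk L2→L1 to L0
  L7←L6: walk L6 to L0
  L8←L5: walk L5→L1 to L0
  L8←L6: walk L6 to L0
  DF(L0)=∅
  DF(L1)={L6,L7,L8}
  DF(L2)={L5,L7}
  DF(L3)={L5}
  DF(L4)={L5}
  DF(L5)={L6,L8}
  DF(L6)={L7,L8}
  DF(L7)=∅
  DF(L8)=∅

φ for d: defs {L0,L1,L2,L3,L4,L5,L6,L8}
  DF⁺ = {L5,L6,L7,L8}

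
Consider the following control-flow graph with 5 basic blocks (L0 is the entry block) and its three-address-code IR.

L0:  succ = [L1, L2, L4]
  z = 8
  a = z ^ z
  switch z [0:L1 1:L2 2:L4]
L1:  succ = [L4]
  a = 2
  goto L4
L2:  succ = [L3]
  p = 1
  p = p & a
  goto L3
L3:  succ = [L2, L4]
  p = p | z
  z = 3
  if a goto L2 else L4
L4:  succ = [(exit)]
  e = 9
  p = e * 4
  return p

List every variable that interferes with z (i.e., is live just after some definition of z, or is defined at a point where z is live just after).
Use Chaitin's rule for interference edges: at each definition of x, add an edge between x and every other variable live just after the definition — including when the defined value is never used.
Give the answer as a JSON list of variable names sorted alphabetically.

def/use:
  L0 def {a,z} use ∅
  L1 def {a} use ∅
  L2 def {p} use {a}
  L3 def {p,z} use {a,p,z}
  L4 def {e,p} use ∅

Backward fixpoint:
  L0: in=∅ out={a,z}
  L1: in=∅ out=∅
  L2: in={a,z} out={a,p,z}
  L3: in={a,p,z} out={a,z}
  L4: in=∅ out=∅

Interference:
  a — {p,z}
  e — ∅
  p — {a,z}
  z — {a,p}

N(z) = ["a", "p"]

Answer: ["a", "p"]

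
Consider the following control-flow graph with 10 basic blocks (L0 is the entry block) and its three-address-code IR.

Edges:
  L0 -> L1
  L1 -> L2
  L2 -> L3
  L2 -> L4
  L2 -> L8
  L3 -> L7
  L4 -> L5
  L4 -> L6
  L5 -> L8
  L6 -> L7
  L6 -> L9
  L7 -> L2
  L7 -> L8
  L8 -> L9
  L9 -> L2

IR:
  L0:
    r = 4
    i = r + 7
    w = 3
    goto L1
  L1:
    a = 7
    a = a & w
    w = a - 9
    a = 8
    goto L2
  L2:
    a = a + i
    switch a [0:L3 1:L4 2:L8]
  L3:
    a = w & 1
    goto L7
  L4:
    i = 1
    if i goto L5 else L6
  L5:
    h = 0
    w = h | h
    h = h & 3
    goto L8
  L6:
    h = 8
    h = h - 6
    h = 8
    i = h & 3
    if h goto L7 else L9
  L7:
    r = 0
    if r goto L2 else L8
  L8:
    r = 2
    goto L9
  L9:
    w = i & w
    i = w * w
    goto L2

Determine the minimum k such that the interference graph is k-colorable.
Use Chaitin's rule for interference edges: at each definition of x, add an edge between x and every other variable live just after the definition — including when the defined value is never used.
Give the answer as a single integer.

def/use:
  L0: {i,r,w} / ∅
  L1: {a,w} / {w}
  L2: {a} / {a,i}
  L3: {a} / {w}
  L4: {i} / ∅
  L5: {h,w} / ∅
  L6: {h,i} / ∅
  L7: {r} / ∅
  L8: {r} / ∅
  L9: {i,w} / {i,w}

Liveness:
  live L0: ∅→{i,w}
  live L1: {i,w}→{a,i,w}
  live L2: {a,i,w}→{a,i,w}
  live L3: {i,w}→{a,i,w}
  live L4: {a,w}→{a,i,w}
  live L5: {a,i}→{a,i,w}
  live L6: {a,w}→{a,i,w}
  live L7: {a,i,w}→{a,i,w}
  live L8: {a,i,w}→{a,i,w}
  live L9: {a,i,w}→{a,i,w}

Interference:
  a↔{h,i,r,w}
  h↔{a,i,w}
  i↔{a,h,r,w}
  r↔{a,i,w}
  w↔{a,h,i,r}

Chromatic number:
  {a,h,i,w} pairwise interfere (4-clique) ⇒ χ ≥ 4
  4-colouring: R0={a}  R1={i}  R2={w}  R3={h,r}
  χ = 4

Answer: 4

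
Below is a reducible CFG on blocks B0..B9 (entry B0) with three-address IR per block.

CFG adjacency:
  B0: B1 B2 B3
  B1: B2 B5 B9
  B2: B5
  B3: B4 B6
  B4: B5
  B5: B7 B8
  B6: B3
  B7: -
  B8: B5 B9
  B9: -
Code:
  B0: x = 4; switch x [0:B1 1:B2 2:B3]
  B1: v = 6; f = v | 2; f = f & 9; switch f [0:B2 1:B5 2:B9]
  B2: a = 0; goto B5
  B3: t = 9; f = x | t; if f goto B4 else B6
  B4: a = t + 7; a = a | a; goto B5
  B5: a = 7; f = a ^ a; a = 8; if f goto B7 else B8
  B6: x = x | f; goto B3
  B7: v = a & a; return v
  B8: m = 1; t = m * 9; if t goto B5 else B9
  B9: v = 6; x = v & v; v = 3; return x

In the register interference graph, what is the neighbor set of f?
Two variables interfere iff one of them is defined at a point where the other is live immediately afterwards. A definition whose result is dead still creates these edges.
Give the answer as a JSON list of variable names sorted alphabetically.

def/use:
  B0: def={x} ue=∅
  B1: def={f,v} ue=∅
  B2: def={a} ue=∅
  B3: def={f,t} ue={x}
  B4: def={a} ue={t}
  B5: def={a,f} ue=∅
  B6: def={x} ue={f,x}
  B7: def={v} ue={a}
  B8: def={m,t} ue=∅
  B9: def={v,x} ue=∅

Liveness:
  B0: in=∅ out={x}
  B1: in=∅ out=∅
  B2: in=∅ out=∅
  B3: in={x} out={f,t,x}
  B4: in={t} out=∅
  B5: in=∅ out={a}
  B6: in={f,x} out={x}
  B7: in={a} out=∅
  B8: in=∅ out=∅
  B9: in=∅ out=∅

Interference:
  a↔{f}
  f↔{a,t,x}
  m↔∅
  t↔{f,x}
  v↔{x}
  x↔{f,t,v}

N(f) = ["a", "t", "x"]

Answer: ["a", "t", "x"]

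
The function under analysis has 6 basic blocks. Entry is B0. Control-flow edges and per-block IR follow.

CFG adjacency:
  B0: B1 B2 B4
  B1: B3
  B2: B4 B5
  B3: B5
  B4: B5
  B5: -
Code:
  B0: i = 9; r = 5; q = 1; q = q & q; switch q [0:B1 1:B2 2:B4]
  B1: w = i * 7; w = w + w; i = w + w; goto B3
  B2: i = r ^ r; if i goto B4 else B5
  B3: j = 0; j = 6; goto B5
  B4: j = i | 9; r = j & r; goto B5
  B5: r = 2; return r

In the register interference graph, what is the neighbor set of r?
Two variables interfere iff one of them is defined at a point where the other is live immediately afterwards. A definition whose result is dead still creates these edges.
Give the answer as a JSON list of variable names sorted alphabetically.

def/use:
  B0: def={i,q,r} ue=∅
  B1: def={i,w} ue={i}
  B2: def={i} ue={r}
  B3: def={j} ue=∅
  B4: def={j,r} ue={i,r}
  B5: def={r} ue=∅

Backward fixpoint:
  live B0: ∅→{i,r}
  live B1: {i}→∅
  live B2: {r}→{i,r}
  live B3: ∅→∅
  live B4: {i,r}→∅
  live B5: ∅→∅

Interfere edges:
  i: {q,r}
  j: {r}
  q: {i,r}
  r: {i,j,q}
  w: ∅

N(r) = ["i", "j", "q"]

Answer: ["i", "j", "q"]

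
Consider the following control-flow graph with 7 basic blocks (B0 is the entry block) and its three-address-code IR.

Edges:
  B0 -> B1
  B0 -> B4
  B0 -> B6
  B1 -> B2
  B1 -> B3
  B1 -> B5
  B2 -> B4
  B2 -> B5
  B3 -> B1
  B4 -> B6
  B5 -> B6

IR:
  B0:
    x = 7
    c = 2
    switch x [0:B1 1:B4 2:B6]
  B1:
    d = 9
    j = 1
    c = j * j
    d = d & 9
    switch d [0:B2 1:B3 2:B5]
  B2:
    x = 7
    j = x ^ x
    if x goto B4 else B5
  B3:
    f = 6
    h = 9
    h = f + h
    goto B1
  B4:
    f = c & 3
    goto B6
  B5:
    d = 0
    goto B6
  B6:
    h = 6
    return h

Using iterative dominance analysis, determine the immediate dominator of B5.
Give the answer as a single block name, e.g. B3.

idom tree: B1←B0 B2←B1 B3←B1 B4←B0 B5←B1 B6←B0
Dom at joins:
  B1: preds {B0,B3}: {B0} ∩ {B0,B1,B3} = {B0}; idom=B0
  B4: preds {B0,B2}: {B0} ∩ {B0,B1,B2} = {B0}; idom=B0
  B5: preds {B1,B2}: {B0,B1} ∩ {B0,B1,B2} = {B0,B1}; idom=B1
  B6: preds {B0,B4,B5}: {B0} ∩ {B0,B4} ∩ {B0,B1,B5} = {B0}; idom=B0

idom(B5) = B1

Answer: B1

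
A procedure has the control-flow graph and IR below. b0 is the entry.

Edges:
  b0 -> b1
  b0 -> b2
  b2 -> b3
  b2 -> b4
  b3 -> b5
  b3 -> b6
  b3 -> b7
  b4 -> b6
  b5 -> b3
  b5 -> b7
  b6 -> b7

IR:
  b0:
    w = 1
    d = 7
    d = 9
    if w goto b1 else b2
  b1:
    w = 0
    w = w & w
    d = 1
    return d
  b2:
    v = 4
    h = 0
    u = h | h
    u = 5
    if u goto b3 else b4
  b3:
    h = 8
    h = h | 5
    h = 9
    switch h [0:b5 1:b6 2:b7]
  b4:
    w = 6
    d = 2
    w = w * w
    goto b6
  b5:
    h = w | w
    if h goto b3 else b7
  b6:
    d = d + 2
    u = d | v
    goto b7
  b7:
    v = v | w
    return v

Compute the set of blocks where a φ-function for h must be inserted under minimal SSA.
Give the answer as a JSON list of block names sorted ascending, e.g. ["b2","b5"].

idom tree: b1←b0 b2←b0 b3←b2 b4←b2 b5←b3 b6←b2 b7←b2
Dom∩ at merges:
  b3: preds {b2,b5}: {b0,b2} ∩ {b0,b2,b3,b5} = {b0,b2}; idom=b2
  b6: preds {b3,b4}: {b0,b2,b3} ∩ {b0,b2,b4} = {b0,b2}; idom=b2
  b7: preds {b3,b5,b6}: {b0,b2,b3} ∩ {b0,b2,b3,b5} ∩ {b0,b2,b6} = {b0,b2}; idom=b2

Frontier:
  join b3 pred b2: · stop@b2
  join b3 pred b5: b5→b3 stop@b2
  join b6 pred b3: b3 stop@b2
  join b6 pred b4: b4 stop@b2
  join b7 pred b3: b3 stop@b2
  join b7 pred b5: b5→b3 stop@b2
  join b7 pred b6: b6 stop@b2
  DF(b0)=∅
  DF(b1)=∅
  DF(b2)=∅
  DF(b3)={b3,b6,b7}
  DF(b4)={b6}
  DF(b5)={b3,b7}
  DF(b6)={b7}
  DF(b7)=∅

φ for h: defs {b2,b3,b5}
  DF⁺ = {b3,b6,b7}

Answer: ["b3", "b6", "b7"]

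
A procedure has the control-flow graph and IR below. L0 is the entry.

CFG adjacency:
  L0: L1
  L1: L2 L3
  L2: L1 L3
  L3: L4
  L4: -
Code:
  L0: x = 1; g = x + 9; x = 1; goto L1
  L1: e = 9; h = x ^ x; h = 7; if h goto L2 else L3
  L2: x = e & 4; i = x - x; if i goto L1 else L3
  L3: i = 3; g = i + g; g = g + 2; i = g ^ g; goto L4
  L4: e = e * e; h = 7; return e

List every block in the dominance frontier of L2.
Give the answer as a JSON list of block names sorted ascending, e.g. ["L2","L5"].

idom tree: L1←L0 L2←L1 L3←L1 L4←L3
Dom at joins:
  L1: preds {L0,L2}: {L0} ∩ {L0,L1,L2} = {L0}; idom=L0
  L3: preds {L1,L2}: {L0,L1} ∩ {L0,L1,L2} = {L0,L1}; idom=L1

DF walk-up:
  join L1 pred L0: · stop@L0
  join L1 pred L2: L2→L1 stop@L0
  join L3 pred L1: · stop@L1
  join L3 pred L2: L2 stop@L1
  DF(L0)=∅
  DF(L1)={L1}
  DF(L2)={L1,L3}
  DF(L3)=∅
  DF(L4)=∅

DF(L2) = ["L1", "L3"]

Answer: ["L1", "L3"]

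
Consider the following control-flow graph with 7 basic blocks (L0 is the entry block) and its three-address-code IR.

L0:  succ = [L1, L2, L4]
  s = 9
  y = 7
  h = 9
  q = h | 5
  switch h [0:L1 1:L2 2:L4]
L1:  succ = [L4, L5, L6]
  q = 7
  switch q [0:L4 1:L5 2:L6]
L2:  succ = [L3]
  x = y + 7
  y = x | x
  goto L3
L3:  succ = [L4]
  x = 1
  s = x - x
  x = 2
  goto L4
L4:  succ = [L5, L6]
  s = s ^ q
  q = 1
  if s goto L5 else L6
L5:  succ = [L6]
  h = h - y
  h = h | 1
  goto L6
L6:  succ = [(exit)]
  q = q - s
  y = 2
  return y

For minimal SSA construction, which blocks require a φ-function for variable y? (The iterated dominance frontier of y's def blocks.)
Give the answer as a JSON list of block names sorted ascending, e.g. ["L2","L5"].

idom tree: L1←L0 L2←L0 L3←L2 L4←L0 L5←L0 L6←L0
Join-block Dom:
  L4: preds {L0,L1,L3}: {L0} ∩ {L0,L1} ∩ {L0,L2,L3} = {L0}; idom=L0
  L5: preds {L1,L4}: {L0,L1} ∩ {L0,L4} = {L0}; idom=L0
  L6: preds {L1,L4,L5}: {L0,L1} ∩ {L0,L4} ∩ {L0,L5} = {L0}; idom=L0

DF walk-up:
  L4←L0: walk · to L0
  L4←L1: walk L1 to L0
  L4←L3: walk L3→L2 to L0
  L5←L1: walk L1 to L0
  L5←L4: walk L4 to L0
  L6←L1: walk L1 to L0
  L6←L4: walk L4 to L0
  L6←L5: walk L5 to L0
  L0 → ∅
  L1 → {L4,L5,L6}
  L2 → {L4}
  L3 → {L4}
  L4 → {L5,L6}
  L5 → {L6}
  L6 → ∅

φ for y: defs {L0,L2,L6}
  DF⁺ = {L4,L5,L6}

Answer: ["L4", "L5", "L6"]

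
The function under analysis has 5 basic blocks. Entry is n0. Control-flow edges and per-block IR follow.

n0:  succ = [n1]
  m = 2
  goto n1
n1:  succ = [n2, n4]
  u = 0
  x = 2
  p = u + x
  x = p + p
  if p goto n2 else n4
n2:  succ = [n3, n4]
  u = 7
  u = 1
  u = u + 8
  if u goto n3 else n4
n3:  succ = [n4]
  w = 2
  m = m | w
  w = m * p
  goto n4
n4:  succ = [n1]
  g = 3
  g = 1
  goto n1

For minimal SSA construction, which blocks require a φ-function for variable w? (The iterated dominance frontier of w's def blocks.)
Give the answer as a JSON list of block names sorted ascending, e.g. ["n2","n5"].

idom tree: n1←n0 n2←n1 n3←n2 n4←n1
Join-block Dom:
  n1: preds {n0,n4}: {n0} ∩ {n0,n1,n4} = {n0}; idom=n0
  n4: preds {n1,n2,n3}: {n0,n1} ∩ {n0,n1,n2} ∩ {n0,n1,n2,n3} = {n0,n1}; idom=n1

Frontier:
  join n1 pred n0: · stop@n0
  join n1 pred n4: n4→n1 stop@n0
  join n4 pred n1: · stop@n1
  join n4 pred n2: n2 stop@n1
  join n4 pred n3: n3→n2 stop@n1
  DF(n0)=∅
  DF(n1)={n1}
  DF(n2)={n4}
  DF(n3)={n4}
  DF(n4)={n1}

φ for w: defs {n3}
  DF⁺ = {n1,n4}

Answer: ["n1", "n4"]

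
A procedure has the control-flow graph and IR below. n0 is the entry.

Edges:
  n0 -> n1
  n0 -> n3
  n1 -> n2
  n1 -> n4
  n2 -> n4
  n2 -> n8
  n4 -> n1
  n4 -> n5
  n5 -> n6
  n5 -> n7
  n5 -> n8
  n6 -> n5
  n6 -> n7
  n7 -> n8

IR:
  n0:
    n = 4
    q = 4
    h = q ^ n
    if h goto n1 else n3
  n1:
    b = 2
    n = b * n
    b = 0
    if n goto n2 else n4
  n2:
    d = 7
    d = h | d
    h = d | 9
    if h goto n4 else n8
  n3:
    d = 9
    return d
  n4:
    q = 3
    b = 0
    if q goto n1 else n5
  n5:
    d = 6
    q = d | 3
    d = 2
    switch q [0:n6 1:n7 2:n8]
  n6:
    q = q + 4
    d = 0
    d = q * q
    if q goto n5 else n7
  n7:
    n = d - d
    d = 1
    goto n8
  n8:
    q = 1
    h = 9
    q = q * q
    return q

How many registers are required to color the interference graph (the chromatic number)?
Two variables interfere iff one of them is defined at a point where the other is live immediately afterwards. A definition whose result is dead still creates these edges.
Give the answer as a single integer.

Answer: 4

Working:
Per-block:
  n0: {h,n,q} / ∅
  n1: {b,n} / {n}
  n2: {d,h} / {h}
  n3: {d} / ∅
  n4: {b,q} / ∅
  n5: {d,q} / ∅
  n6: {d,q} / {q}
  n7: {d,n} / {d}
  n8: {h,q} / ∅

Liveness:
  n0 li=∅ lo={h,n}
  n1 li={h,n} lo={h,n}
  n2 li={h,n} lo={h,n}
  n3 li=∅ lo=∅
  n4 li={h,n} lo={h,n}
  n5 li=∅ lo={d,q}
  n6 li={q} lo={d}
  n7 li={d} lo=∅
  n8 li=∅ lo=∅

Conflict graph:
  b — {h,n,q}
  d — {h,n,q}
  h — {b,d,n,q}
  n — {b,d,h,q}
  q — {b,d,h,n}

Registers:
  lower bound: {b,h,n,q} mutually conflict ⇒ χ ≥ 4
  assign b→c3 d→c3 h→c0 n→c1 q→c2 — no edge inside a register ⇒ χ ≤ 4
  χ = 4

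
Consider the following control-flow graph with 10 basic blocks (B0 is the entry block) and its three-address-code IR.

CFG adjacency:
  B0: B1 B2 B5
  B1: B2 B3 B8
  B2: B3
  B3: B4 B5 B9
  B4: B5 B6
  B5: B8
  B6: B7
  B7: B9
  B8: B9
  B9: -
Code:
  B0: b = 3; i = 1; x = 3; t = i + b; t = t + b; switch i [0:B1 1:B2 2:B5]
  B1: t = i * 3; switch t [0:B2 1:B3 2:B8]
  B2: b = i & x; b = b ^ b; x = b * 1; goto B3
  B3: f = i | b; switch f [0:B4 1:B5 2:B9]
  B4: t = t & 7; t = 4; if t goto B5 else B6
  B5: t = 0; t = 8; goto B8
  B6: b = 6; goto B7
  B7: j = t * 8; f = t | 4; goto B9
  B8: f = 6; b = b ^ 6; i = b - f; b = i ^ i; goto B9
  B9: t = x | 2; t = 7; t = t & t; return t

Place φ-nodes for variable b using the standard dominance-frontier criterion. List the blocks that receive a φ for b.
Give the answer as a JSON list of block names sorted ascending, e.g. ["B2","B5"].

idom tree: B1←B0 B2←B0 B3←B0 B4←B3 B5←B0 B6←B4 B7←B6 B8←B0 B9←B0
Dom at joins:
  B2: preds {B0,B1}: {B0} ∩ {B0,B1} = {B0}; idom=B0
  B3: preds {B1,B2}: {B0,B1} ∩ {B0,B2} = {B0}; idom=B0
  B5: preds {B0,B3,B4}: {B0} ∩ {B0,B3} ∩ {B0,B3,B4} = {B0}; idom=B0
  B8: preds {B1,B5}: {B0,B1} ∩ {B0,B5} = {B0}; idom=B0
  B9: preds {B3,B7,B8}: {B0,B3} ∩ {B0,B3,B4,B6,B7} ∩ {B0,B8} = {B0}; idom=B0

Frontier:
  B2←B0: walk · to B0
  B2←B1: walk B1 to B0
  B3←B1: walk B1 to B0
  B3←B2: walk B2 to B0
  B5←B0: walk · to B0
  B5←B3: walk B3 to B0
  B5←B4: walk B4→B3 to B0
  B8←B1: walk B1 to B0
  B8←B5: walk B5 to B0
  B9←B3: walk B3 to B0
  B9←B7: walk B7→B6→B4→B3 to B0
  B9←B8: walk B8 to B0
  DF(B0)=∅
  DF(B1)={B2,B3,B8}
  DF(B2)={B3}
  DF(B3)={B5,B9}
  DF(B4)={B5,B9}
  DF(B5)={B8}
  DF(B6)={B9}
  DF(B7)={B9}
  DF(B8)={B9}
  DF(B9)=∅

φ for b: defs {B0,B2,B6,B8}
  DF⁺ = {B3,B5,B8,B9}

Answer: ["B3", "B5", "B8", "B9"]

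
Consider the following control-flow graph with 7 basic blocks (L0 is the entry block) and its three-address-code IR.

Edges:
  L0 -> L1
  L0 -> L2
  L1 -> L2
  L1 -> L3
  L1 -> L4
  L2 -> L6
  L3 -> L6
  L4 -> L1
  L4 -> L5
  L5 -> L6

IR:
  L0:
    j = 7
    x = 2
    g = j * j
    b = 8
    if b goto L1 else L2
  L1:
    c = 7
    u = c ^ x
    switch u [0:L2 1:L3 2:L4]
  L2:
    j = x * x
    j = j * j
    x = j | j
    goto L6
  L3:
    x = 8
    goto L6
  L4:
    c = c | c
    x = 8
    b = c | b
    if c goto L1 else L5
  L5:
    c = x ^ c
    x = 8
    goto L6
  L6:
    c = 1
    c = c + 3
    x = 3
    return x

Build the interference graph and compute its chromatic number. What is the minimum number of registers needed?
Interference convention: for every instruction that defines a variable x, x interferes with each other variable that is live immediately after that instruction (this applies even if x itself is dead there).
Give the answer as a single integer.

Per-block:
  L0: {b,g,j,x} / ∅
  L1: {c,u} / {x}
  L2: {j,x} / {x}
  L3: {x} / ∅
  L4: {b,c,x} / {b,c}
  L5: {c,x} / {c,x}
  L6: {c,x} / ∅

Live sets:
  L0: in=∅ out={b,x}
  L1: in={b,x} out={b,c,x}
  L2: in={x} out=∅
  L3: in=∅ out=∅
  L4: in={b,c} out={b,c,x}
  L5: in={c,x} out=∅
  L6: in=∅ out=∅

Interfere edges:
  b↔{c,u,x}
  c↔{b,u,x}
  g↔{x}
  j↔{x}
  u↔{b,c,x}
  x↔{b,c,g,j,u}

Colouring:
  lower bound: {b,c,u,x} mutually conflict ⇒ χ ≥ 4
  assign b→R1 c→R2 g→R1 j→R1 u→R3 x→R0 — no edge inside a register ⇒ χ ≤ 4
  χ = 4

Answer: 4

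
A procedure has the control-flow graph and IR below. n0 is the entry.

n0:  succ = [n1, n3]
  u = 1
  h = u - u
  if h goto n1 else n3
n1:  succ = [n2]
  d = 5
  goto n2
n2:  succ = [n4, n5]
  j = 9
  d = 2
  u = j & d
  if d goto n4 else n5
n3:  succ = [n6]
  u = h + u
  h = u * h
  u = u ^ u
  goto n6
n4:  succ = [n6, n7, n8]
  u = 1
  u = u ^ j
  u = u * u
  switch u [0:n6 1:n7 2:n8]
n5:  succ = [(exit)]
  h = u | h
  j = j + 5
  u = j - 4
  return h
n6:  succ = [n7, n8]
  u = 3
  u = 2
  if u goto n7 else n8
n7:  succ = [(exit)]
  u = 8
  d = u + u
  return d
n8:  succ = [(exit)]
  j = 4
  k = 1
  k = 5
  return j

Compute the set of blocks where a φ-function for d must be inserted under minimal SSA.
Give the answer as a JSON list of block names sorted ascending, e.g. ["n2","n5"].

Answer: ["n6", "n7", "n8"]

Analysis:
idom tree: n1←n0 n2←n1 n3←n0 n4←n2 n5←n2 n6←n0 n7←n0 n8←n0
Dom∩ at merges:
  n6: preds {n3,n4}: {n0,n3} ∩ {n0,n1,n2,n4} = {n0}; idom=n0
  n7: preds {n4,n6}: {n0,n1,n2,n4} ∩ {n0,n6} = {n0}; idom=n0
  n8: preds {n4,n6}: {n0,n1,n2,n4} ∩ {n0,n6} = {n0}; idom=n0

Frontier:
  join n6 pred n3: n3 stop@n0
  join n6 pred n4: n4→n2→n1 stop@n0
  join n7 pred n4: n4→n2→n1 stop@n0
  join n7 pred n6: n6 stop@n0
  join n8 pred n4: n4→n2→n1 stop@n0
  join n8 pred n6: n6 stop@n0
  n0 → ∅
  n1 → {n6,n7,n8}
  n2 → {n6,n7,n8}
  n3 → {n6}
  n4 → {n6,n7,n8}
  n5 → ∅
  n6 → {n7,n8}
  n7 → ∅
  n8 → ∅

φ for d: defs {n1,n2,n7}
  DF⁺ = {n6,n7,n8}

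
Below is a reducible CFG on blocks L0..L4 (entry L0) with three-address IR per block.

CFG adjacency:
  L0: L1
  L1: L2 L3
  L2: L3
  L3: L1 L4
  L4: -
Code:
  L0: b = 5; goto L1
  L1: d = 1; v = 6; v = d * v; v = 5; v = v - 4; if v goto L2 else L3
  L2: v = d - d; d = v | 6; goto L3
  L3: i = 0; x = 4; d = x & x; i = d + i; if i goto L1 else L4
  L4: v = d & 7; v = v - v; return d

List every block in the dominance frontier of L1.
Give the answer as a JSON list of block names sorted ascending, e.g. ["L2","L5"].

idom tree: L1←L0 L2←L1 L3←L1 L4←L3
Dom at joins:
  L1: preds {L0,L3}: {L0} ∩ {L0,L1,L3} = {L0}; idom=L0
  L3: preds {L1,L2}: {L0,L1} ∩ {L0,L1,L2} = {L0,L1}; idom=L1

Frontier:
  join L1 pred L0: · stop@L0
  join L1 pred L3: L3→L1 stop@L0
  join L3 pred L1: · stop@L1
  join L3 pred L2: L2 stop@L1
  DF(L0)=∅
  DF(L1)={L1}
  DF(L2)={L3}
  DF(L3)={L1}
  DF(L4)=∅

DF(L1) = ["L1"]

Answer: ["L1"]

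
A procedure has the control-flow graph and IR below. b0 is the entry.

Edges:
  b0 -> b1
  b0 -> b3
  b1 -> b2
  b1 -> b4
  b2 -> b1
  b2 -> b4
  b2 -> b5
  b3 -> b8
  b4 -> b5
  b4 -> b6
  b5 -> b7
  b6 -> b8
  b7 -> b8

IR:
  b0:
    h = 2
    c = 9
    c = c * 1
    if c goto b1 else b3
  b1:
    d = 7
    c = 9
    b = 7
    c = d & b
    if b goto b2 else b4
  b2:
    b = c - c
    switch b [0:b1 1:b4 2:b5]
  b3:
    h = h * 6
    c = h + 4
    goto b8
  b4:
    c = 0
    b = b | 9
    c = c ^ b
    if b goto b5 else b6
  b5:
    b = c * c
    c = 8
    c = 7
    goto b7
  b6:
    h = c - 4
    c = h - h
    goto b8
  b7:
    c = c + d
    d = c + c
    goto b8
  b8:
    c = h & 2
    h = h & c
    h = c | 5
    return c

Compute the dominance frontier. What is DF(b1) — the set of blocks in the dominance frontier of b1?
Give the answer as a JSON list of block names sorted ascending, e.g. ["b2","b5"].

Answer: ["b1", "b8"]

Derivation:
idom tree: b1←b0 b2←b1 b3←b0 b4←b1 b5←b1 b6←b4 b7←b5 b8←b0
Dom∩ at merges:
  b1: preds {b0,b2}: {b0} ∩ {b0,b1,b2} = {b0}; idom=b0
  b4: preds {b1,b2}: {b0,b1} ∩ {b0,b1,b2} = {b0,b1}; idom=b1
  b5: preds {b2,b4}: {b0,b1,b2} ∩ {b0,b1,b4} = {b0,b1}; idom=b1
  b8: preds {b3,b6,b7}: {b0,b3} ∩ {b0,b1,b4,b6} ∩ {b0,b1,b5,b7} = {b0}; idom=b0

DF walk-up:
  join b1 pred b0: · stop@b0
  join b1 pred b2: b2→b1 stop@b0
  join b4 pred b1: · stop@b1
  join b4 pred b2: b2 stop@b1
  join b5 pred b2: b2 stop@b1
  join b5 pred b4: b4 stop@b1
  join b8 pred b3: b3 stop@b0
  join b8 pred b6: b6→b4→b1 stop@b0
  join b8 pred b7: b7→b5→b1 stop@b0
  DF(b0)=∅
  DF(b1)={b1,b8}
  DF(b2)={b1,b4,b5}
  DF(b3)={b8}
  DF(b4)={b5,b8}
  DF(b5)={b8}
  DF(b6)={b8}
  DF(b7)={b8}
  DF(b8)=∅

DF(b1) = ["b1", "b8"]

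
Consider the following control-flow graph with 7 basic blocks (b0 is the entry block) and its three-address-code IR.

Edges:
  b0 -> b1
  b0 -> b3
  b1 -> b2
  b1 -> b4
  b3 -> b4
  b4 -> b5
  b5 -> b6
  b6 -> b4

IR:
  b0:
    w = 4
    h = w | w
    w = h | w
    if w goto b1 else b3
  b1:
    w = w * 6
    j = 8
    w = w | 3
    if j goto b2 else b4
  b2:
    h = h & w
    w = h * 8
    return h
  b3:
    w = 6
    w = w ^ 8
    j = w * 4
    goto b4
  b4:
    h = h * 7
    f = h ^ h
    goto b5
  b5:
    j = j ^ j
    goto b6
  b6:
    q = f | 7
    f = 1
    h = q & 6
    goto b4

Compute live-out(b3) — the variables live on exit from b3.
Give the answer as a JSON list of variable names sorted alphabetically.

Answer: ["h", "j"]

Working:
def/use:
  b0: {h,w} / ∅
  b1: {j,w} / {w}
  b2: {h,w} / {h,w}
  b3: {j,w} / ∅
  b4: {f,h} / {h}
  b5: {j} / {j}
  b6: {f,h,q} / {f}

Liveness:
  b0 li=∅ lo={h,w}
  b1 li={h,w} lo={h,j,w}
  b2 li={h,w} lo=∅
  b3 li={h} lo={h,j}
  b4 li={h,j} lo={f,j}
  b5 li={f,j} lo={f,j}
  b6 li={f,j} lo={h,j}

live-out(b3) = ["h", "j"]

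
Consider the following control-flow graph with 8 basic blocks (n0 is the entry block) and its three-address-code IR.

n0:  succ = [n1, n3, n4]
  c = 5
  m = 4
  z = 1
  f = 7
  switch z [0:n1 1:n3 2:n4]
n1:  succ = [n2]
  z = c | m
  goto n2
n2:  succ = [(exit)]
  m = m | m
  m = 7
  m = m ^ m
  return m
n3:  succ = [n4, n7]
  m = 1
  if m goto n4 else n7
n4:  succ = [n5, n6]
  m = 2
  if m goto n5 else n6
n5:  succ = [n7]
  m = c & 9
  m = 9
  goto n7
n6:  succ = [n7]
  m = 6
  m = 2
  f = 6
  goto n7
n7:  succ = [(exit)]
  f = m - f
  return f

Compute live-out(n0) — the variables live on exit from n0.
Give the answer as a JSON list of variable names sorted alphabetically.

Per-block:
  n0: def={c,f,m,z} ue=∅
  n1: def={z} ue={c,m}
  n2: def={m} ue={m}
  n3: def={m} ue=∅
  n4: def={m} ue=∅
  n5: def={m} ue={c}
  n6: def={f,m} ue=∅
  n7: def={f} ue={f,m}

Live sets:
  n0: in=∅ out={c,f,m}
  n1: in={c,m} out={m}
  n2: in={m} out=∅
  n3: in={c,f} out={c,f,m}
  n4: in={c,f} out={c,f}
  n5: in={c,f} out={f,m}
  n6: in=∅ out={f,m}
  n7: in={f,m} out=∅

live-out(n0) = ["c", "f", "m"]

Answer: ["c", "f", "m"]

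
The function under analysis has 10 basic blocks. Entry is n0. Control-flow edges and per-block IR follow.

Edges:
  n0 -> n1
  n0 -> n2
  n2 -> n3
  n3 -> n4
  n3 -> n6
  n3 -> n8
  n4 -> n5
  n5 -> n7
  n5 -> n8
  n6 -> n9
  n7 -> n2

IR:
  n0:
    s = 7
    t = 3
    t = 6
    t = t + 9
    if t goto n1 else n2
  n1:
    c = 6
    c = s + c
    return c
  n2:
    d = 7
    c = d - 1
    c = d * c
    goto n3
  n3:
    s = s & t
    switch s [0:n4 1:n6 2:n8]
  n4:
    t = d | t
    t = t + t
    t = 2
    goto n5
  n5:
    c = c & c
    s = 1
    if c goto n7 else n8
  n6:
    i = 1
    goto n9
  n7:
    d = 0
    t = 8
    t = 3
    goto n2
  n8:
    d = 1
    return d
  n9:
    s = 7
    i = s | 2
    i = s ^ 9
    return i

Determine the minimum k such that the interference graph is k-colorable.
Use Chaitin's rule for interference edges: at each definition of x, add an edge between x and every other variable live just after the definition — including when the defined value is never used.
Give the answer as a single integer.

Per-block:
  n0: {s,t} / ∅
  n1: {c} / {s}
  n2: {c,d} / ∅
  n3: {s} / {s,t}
  n4: {t} / {d,t}
  n5: {c,s} / {c}
  n6: {i} / ∅
  n7: {d,t} / ∅
  n8: {d} / ∅
  n9: {i,s} / ∅

Liveness:
  n0: in=∅ out={s,t}
  n1: in={s} out=∅
  n2: in={s,t} out={c,d,s,t}
  n3: in={c,d,s,t} out={c,d,t}
  n4: in={c,d,t} out={c}
  n5: in={c} out={s}
  n6: in=∅ out=∅
  n7: in={s} out={s,t}
  n8: in=∅ out=∅
  n9: in=∅ out=∅

Interference:
  c↔{d,s,t}
  d↔{c,s,t}
  i↔{s}
  s↔{c,d,i,t}
  t↔{c,d,s}

Registers:
  lower bound: {c,d,s,t} mutually conflict ⇒ χ ≥ 4
  assign c→R1 d→R2 i→R1 s→R0 t→R3 — no edge inside a register ⇒ χ ≤ 4
  χ = 4

Answer: 4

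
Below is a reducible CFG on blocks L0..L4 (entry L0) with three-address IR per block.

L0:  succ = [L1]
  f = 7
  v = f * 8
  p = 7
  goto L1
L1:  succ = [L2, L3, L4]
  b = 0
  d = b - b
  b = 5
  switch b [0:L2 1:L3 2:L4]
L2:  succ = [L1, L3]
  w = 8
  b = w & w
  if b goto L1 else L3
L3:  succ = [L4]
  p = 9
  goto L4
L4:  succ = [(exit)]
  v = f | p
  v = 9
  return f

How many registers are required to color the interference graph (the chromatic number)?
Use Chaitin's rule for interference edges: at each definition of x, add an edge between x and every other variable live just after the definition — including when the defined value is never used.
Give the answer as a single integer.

Answer: 3

Derivation:
Block summaries:
  L0: def={f,p,v} ue=∅
  L1: def={b,d} ue=∅
  L2: def={b,w} ue=∅
  L3: def={p} ue=∅
  L4: def={v} ue={f,p}

Liveness:
  L0: in=∅ out={f,p}
  L1: in={f,p} out={f,p}
  L2: in={f,p} out={f,p}
  L3: in={f} out={f,p}
  L4: in={f,p} out=∅

Interfere edges:
  b: {f,p}
  d: {f,p}
  f: {b,d,p,v,w}
  p: {b,d,f,w}
  v: {f}
  w: {f,p}

Chromatic number:
  clique {b,f,p} ⇒ need ≥ 3
  3-colouring: c0={f}  c1={p,v}  c2={b,d,w}
  χ = 3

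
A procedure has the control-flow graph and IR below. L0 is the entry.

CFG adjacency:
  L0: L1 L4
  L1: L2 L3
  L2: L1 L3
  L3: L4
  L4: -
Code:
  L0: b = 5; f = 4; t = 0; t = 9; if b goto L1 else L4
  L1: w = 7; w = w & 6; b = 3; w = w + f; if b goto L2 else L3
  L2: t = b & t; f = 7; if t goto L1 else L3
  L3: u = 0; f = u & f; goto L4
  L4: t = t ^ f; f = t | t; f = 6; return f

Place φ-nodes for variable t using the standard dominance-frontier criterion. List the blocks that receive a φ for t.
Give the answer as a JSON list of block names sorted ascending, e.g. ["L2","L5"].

Answer: ["L1", "L3", "L4"]

Analysis:
idom tree: L1←L0 L2←L1 L3←L1 L4←L0
Join-block Dom:
  L1: preds {L0,L2}: {L0} ∩ {L0,L1,L2} = {L0}; idom=L0
  L3: preds {L1,L2}: {L0,L1} ∩ {L0,L1,L2} = {L0,L1}; idom=L1
  L4: preds {L0,L3}: {L0} ∩ {L0,L1,L3} = {L0}; idom=L0

Frontier:
  join L1 pred L0: · stop@L0
  join L1 pred L2: L2→L1 stop@L0
  join L3 pred L1: · stop@L1
  join L3 pred L2: L2 stop@L1
  join L4 pred L0: · stop@L0
  join L4 pred L3: L3→L1 stop@L0
  L0: DF=∅
  L1: DF={L1,L4}
  L2: DF={L1,L3}
  L3: DF={L4}
  L4: DF=∅

φ for t: defs {L0,L2,L4}
  DF⁺ = {L1,L3,L4}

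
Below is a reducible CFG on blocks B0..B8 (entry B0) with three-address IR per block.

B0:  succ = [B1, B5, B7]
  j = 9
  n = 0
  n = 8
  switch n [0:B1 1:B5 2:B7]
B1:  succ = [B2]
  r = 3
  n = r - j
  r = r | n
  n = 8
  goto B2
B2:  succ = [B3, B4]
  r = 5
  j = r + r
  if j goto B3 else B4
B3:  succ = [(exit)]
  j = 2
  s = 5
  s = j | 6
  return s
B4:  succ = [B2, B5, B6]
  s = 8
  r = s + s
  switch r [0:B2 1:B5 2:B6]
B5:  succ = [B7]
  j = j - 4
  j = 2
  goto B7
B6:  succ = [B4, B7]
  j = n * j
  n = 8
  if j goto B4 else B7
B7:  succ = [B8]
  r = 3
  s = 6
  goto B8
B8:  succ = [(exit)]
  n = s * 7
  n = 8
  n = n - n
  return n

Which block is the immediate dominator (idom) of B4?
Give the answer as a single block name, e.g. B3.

Answer: B2

Working:
idom tree: B1←B0 B2←B1 B3←B2 B4←B2 B5←B0 B6←B4 B7←B0 B8←B7
Dom at joins:
  B2: preds {B1,B4}: {B0,B1} ∩ {B0,B1,B2,B4} = {B0,B1}; idom=B1
  B4: preds {B2,B6}: {B0,B1,B2} ∩ {B0,B1,B2,B4,B6} = {B0,B1,B2}; idom=B2
  B5: preds {B0,B4}: {B0} ∩ {B0,B1,B2,B4} = {B0}; idom=B0
  B7: preds {B0,B5,B6}: {B0} ∩ {B0,B5} ∩ {B0,B1,B2,B4,B6} = {B0}; idom=B0

idom(B4) = B2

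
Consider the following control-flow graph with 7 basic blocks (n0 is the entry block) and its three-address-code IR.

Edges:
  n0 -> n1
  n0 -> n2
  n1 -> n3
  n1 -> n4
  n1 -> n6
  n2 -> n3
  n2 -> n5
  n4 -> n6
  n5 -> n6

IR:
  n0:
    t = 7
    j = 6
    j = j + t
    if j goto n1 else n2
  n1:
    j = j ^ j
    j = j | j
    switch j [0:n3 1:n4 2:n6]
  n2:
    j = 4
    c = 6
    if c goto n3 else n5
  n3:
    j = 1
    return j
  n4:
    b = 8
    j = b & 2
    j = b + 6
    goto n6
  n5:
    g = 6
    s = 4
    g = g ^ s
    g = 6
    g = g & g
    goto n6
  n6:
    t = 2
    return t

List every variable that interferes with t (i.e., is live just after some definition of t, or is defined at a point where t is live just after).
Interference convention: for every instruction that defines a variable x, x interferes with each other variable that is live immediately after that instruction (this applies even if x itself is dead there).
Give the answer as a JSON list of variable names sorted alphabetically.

Answer: ["j"]

Analysis:
Per-block:
  n0 def {j,t} use ∅
  n1 def {j} use {j}
  n2 def {c,j} use ∅
  n3 def {j} use ∅
  n4 def {b,j} use ∅
  n5 def {g,s} use ∅
  n6 def {t} use ∅

Live sets:
  n0: in=∅ out={j}
  n1: in={j} out=∅
  n2: in=∅ out=∅
  n3: in=∅ out=∅
  n4: in=∅ out=∅
  n5: in=∅ out=∅
  n6: in=∅ out=∅

Interfere edges:
  b — {j}
  c — ∅
  g — {s}
  j — {b,t}
  s — {g}
  t — {j}

N(t) = ["j"]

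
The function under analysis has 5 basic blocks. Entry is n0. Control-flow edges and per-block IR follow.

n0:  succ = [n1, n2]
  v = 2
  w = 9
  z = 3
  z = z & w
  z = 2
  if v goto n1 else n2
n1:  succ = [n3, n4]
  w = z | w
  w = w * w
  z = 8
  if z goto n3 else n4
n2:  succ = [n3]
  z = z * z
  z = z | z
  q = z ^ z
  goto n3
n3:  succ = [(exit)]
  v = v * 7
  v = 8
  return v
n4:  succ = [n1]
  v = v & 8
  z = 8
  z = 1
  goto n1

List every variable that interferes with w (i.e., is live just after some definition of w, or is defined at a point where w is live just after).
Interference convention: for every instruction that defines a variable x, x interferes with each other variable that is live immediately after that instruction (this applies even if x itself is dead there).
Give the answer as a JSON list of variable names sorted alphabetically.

Answer: ["v", "z"]

Working:
def/use:
  n0 def {v,w,z} use ∅
  n1 def {w,z} use {w,z}
  n2 def {q,z} use {z}
  n3 def {v} use {v}
  n4 def {v,z} use {v}

Live sets:
  n0: in=∅ out={v,w,z}
  n1: in={v,w,z} out={v,w}
  n2: in={v,z} out={v}
  n3: in={v} out=∅
  n4: in={v,w} out={v,w,z}

Interference:
  q↔{v}
  v↔{q,w,z}
  w↔{v,z}
  z↔{v,w}

N(w) = ["v", "z"]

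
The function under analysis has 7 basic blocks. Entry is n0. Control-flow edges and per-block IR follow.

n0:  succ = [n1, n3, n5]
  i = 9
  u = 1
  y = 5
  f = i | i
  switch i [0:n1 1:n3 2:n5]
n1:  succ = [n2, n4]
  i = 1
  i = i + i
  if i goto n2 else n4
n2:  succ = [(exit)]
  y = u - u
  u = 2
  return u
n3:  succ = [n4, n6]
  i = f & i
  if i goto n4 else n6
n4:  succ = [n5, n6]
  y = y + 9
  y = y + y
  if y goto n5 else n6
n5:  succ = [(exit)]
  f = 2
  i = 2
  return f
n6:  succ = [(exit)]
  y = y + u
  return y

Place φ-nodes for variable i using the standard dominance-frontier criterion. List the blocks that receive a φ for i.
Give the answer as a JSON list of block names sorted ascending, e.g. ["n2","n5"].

Answer: ["n4", "n5", "n6"]

Analysis:
idom tree: n1←n0 n2←n1 n3←n0 n4←n0 n5←n0 n6←n0
Dom∩ at merges:
  n4: preds {n1,n3}: {n0,n1} ∩ {n0,n3} = {n0}; idom=n0
  n5: preds {n0,n4}: {n0} ∩ {n0,n4} = {n0}; idom=n0
  n6: preds {n3,n4}: {n0,n3} ∩ {n0,n4} = {n0}; idom=n0

Frontier:
  join n4 pred n1: n1 stop@n0
  join n4 pred n3: n3 stop@n0
  join n5 pred n0: · stop@n0
  join n5 pred n4: n4 stop@n0
  join n6 pred n3: n3 stop@n0
  join n6 pred n4: n4 stop@n0
  n0: DF=∅
  n1: DF={n4}
  n2: DF=∅
  n3: DF={n4,n6}
  n4: DF={n5,n6}
  n5: DF=∅
  n6: DF=∅

φ for i: defs {n0,n1,n3,n5}
  DF⁺ = {n4,n5,n6}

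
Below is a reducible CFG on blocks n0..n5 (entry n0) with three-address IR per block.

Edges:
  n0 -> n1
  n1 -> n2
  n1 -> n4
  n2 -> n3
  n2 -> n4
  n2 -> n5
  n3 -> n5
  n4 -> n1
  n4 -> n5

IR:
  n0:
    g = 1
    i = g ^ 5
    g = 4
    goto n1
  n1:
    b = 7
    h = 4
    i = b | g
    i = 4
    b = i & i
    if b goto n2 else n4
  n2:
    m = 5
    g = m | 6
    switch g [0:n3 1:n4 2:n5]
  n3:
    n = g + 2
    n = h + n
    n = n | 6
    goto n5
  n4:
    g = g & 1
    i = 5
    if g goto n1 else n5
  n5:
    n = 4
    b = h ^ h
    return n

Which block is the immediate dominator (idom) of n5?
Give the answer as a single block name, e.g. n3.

Answer: n1

Working:
idom tree: n1←n0 n2←n1 n3←n2 n4←n1 n5←n1
Dom∩ at merges:
  n1: preds {n0,n4}: {n0} ∩ {n0,n1,n4} = {n0}; idom=n0
  n4: preds {n1,n2}: {n0,n1} ∩ {n0,n1,n2} = {n0,n1}; idom=n1
  n5: preds {n2,n3,n4}: {n0,n1,n2} ∩ {n0,n1,n2,n3} ∩ {n0,n1,n4} = {n0,n1}; idom=n1

idom(n5) = n1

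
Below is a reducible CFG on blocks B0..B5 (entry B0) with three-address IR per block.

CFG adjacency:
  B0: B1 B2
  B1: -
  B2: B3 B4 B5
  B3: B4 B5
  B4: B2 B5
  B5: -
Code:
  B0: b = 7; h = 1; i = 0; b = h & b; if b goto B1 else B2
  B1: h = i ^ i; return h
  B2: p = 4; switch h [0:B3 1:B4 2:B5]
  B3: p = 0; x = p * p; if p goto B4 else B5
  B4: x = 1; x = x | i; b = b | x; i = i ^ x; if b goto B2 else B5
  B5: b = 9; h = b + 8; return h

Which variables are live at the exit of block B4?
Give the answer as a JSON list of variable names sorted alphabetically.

Answer: ["b", "h", "i"]

Derivation:
def/use:
  B0: {b,h,i} / ∅
  B1: {h} / {i}
  B2: {p} / {h}
  B3: {p,x} / ∅
  B4: {b,i,x} / {b,i}
  B5: {b,h} / ∅

Liveness:
  live B0: ∅→{b,h,i}
  live B1: {i}→∅
  live B2: {b,h,i}→{b,h,i}
  live B3: {b,h,i}→{b,h,i}
  live B4: {b,h,i}→{b,h,i}
  live B5: ∅→∅

live-out(B4) = ["b", "h", "i"]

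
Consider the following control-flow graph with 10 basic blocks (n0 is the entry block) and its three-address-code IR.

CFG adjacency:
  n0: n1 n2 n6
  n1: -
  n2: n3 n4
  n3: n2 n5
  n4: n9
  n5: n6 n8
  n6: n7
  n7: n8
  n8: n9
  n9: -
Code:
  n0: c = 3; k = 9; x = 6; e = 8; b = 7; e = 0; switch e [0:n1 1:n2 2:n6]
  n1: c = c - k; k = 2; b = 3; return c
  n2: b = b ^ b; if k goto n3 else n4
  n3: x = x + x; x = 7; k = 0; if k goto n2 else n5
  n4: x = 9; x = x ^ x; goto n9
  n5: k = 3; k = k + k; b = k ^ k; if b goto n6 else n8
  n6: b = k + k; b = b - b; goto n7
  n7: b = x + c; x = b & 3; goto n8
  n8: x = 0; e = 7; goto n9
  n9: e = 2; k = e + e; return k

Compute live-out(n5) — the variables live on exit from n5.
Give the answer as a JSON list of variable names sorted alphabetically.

Answer: ["c", "k", "x"]

Working:
def/use:
  n0: def={b,c,e,k,x} ue=∅
  n1: def={b,c,k} ue={c,k}
  n2: def={b} ue={b,k}
  n3: def={k,x} ue={x}
  n4: def={x} ue=∅
  n5: def={b,k} ue=∅
  n6: def={b} ue={k}
  n7: def={b,x} ue={c,x}
  n8: def={e,x} ue=∅
  n9: def={e,k} ue=∅

Live sets:
  n0 li=∅ lo={b,c,k,x}
  n1 li={c,k} lo=∅
  n2 li={b,c,k,x} lo={b,c,x}
  n3 li={b,c,x} lo={b,c,k,x}
  n4 li=∅ lo=∅
  n5 li={c,x} lo={c,k,x}
  n6 li={c,k,x} lo={c,x}
  n7 li={c,x} lo=∅
  n8 li=∅ lo=∅
  n9 li=∅ lo=∅

live-out(n5) = ["c", "k", "x"]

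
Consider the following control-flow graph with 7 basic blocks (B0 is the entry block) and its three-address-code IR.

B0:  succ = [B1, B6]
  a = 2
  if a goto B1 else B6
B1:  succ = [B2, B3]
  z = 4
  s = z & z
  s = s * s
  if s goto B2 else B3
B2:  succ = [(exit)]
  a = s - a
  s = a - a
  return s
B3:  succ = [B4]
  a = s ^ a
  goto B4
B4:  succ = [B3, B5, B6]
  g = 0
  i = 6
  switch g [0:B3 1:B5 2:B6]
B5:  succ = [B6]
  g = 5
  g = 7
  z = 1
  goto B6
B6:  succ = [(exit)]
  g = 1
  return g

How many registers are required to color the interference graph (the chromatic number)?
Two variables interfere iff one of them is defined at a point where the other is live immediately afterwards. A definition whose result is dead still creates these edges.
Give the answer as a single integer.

Answer: 4

Analysis:
Block summaries:
  B0: {a} / ∅
  B1: {s,z} / ∅
  B2: {a,s} / {a,s}
  B3: {a} / {a,s}
  B4: {g,i} / ∅
  B5: {g,z} / ∅
  B6: {g} / ∅

Liveness:
  B0: in=∅ out={a}
  B1: in={a} out={a,s}
  B2: in={a,s} out=∅
  B3: in={a,s} out={a,s}
  B4: in={a,s} out={a,s}
  B5: in=∅ out=∅
  B6: in=∅ out=∅

Interference:
  a — {g,i,s,z}
  g — {a,i,s}
  i — {a,g,s}
  s — {a,g,i}
  z — {a}

Chromatic number:
  clique {a,g,i,s} ⇒ need ≥ 4
  4-colouring: c0={a}  c1={g,z}  c2={i}  c3={s}
  χ = 4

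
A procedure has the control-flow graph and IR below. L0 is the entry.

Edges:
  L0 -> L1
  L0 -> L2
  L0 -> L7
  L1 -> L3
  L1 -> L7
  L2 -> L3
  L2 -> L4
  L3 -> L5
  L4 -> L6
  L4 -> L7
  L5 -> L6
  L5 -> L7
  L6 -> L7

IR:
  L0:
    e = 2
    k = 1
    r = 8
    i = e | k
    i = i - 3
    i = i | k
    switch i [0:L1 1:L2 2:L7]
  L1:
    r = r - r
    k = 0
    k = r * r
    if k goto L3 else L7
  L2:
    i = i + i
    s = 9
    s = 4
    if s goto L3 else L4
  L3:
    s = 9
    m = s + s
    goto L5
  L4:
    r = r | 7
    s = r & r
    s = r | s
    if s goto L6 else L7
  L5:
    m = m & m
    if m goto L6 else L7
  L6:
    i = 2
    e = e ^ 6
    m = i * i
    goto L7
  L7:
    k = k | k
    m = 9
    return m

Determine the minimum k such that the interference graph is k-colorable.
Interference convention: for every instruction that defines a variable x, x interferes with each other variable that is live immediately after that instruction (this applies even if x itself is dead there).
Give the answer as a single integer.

Answer: 4

Derivation:
Block summaries:
  L0 def {e,i,k,r} use ∅
  L1 def {k,r} use {r}
  L2 def {i,s} use {i}
  L3 def {m,s} use ∅
  L4 def {r,s} use {r}
  L5 def {m} use {m}
  L6 def {e,i,m} use {e}
  L7 def {k,m} use {k}

Liveness:
  L0 li=∅ lo={e,i,k,r}
  L1 li={e,r} lo={e,k}
  L2 li={e,i,k,r} lo={e,k,r}
  L3 li={e,k} lo={e,k,m}
  L4 li={e,k,r} lo={e,k}
  L5 li={e,k,m} lo={e,k}
  L6 li={e,k} lo={k}
  L7 li={k} lo=∅

Interfere edges:
  e — {i,k,m,r,s}
  i — {e,k,r}
  k — {e,i,m,r,s}
  m — {e,k}
  r — {e,i,k,s}
  s — {e,k,r}

Colouring:
  clique {e,i,k,r} ⇒ need ≥ 4
  assign e→R0 i→R3 k→R1 m→R2 r→R2 s→R3 — no edge inside a register ⇒ χ ≤ 4
  χ = 4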